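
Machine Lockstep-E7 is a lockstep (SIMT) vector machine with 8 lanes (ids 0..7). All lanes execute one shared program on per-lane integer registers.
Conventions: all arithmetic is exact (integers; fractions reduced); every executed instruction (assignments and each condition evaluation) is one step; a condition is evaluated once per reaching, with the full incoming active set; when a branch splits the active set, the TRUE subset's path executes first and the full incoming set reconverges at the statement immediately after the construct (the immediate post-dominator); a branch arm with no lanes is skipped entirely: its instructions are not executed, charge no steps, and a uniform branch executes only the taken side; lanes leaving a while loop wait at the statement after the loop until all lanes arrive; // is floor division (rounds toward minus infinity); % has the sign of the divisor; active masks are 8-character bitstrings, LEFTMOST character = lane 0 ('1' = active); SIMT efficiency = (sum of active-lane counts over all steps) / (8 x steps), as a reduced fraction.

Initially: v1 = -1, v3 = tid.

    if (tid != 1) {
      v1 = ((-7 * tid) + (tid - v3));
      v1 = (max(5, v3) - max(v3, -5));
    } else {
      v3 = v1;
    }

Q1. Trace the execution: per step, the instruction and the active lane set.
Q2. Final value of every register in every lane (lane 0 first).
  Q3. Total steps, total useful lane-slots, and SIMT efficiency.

step 0: eval (tid != 1)              11111111
step 1: v1 <- ((-7 * tid) + (tid - v3)) 10111111
step 2: v1 <- (max(5, v3) - max(v3, -5)) 10111111
step 3: v3 <- v1                     01000000

Answer: 4 steps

v1: 5,-1,3,2,1,0,0,0
v3: 0,-1,2,3,4,5,6,7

steps = 4; useful = 23; efficiency = 23/32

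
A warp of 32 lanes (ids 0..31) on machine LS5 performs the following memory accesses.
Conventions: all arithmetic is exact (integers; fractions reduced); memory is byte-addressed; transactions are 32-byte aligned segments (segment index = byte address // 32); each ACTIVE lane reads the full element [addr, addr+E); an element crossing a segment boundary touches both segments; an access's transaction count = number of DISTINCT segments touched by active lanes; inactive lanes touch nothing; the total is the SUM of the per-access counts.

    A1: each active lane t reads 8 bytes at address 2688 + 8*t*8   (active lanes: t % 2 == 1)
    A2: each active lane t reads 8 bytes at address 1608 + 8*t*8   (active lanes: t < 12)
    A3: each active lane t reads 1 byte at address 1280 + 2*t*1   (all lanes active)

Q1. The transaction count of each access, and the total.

A1: 16 transactions
A2: 12 transactions
A3: 2 transactions

Answer: 16,12,2; total 30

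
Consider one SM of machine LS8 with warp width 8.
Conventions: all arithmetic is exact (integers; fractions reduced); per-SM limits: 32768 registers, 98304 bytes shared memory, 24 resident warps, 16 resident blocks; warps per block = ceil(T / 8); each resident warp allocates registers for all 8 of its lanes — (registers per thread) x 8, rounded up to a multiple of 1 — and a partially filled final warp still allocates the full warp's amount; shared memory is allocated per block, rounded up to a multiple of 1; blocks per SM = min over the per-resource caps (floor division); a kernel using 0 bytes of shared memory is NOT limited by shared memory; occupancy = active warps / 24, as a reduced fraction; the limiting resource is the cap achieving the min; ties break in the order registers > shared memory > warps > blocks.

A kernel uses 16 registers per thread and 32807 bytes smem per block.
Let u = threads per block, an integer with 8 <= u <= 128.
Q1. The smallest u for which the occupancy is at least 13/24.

Answer: u = 49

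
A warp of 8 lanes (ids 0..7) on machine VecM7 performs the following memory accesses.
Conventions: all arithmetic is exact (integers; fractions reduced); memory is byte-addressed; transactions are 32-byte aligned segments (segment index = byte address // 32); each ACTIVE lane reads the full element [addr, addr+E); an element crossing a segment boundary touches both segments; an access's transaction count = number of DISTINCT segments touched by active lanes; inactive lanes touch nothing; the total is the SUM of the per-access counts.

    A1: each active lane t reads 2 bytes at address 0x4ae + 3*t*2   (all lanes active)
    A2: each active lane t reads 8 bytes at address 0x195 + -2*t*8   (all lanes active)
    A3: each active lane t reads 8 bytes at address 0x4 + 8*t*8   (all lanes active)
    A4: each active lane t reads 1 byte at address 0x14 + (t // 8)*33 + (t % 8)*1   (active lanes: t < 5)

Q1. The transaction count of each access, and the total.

A1: 2 transactions
A2: 4 transactions
A3: 8 transactions
A4: 1 transaction

Answer: 2,4,8,1; total 15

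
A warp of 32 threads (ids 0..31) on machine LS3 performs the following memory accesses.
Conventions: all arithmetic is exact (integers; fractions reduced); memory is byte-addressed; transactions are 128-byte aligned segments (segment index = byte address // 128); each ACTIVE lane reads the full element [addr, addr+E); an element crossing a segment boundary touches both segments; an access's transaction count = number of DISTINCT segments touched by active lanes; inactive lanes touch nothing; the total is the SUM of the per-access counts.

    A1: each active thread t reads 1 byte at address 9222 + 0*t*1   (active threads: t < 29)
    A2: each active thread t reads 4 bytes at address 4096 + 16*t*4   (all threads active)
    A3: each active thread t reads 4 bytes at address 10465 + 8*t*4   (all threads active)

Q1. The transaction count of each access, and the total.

A1: 1 transaction
A2: 16 transactions
A3: 9 transactions

Answer: 1,16,9; total 26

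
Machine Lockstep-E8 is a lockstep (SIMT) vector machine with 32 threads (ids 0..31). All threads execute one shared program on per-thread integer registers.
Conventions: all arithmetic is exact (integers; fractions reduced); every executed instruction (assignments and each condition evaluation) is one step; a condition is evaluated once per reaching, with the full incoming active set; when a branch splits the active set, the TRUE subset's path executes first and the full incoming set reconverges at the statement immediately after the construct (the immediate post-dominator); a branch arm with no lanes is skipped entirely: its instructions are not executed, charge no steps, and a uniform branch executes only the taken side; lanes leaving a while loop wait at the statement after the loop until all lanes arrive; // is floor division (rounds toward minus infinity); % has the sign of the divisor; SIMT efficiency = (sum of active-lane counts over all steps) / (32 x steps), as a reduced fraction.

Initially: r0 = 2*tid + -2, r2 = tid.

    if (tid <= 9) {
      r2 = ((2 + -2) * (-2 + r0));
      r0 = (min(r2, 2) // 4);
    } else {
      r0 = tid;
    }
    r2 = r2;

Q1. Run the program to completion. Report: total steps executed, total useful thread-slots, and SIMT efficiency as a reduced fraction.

Answer: 5 steps, 106 useful, 53/80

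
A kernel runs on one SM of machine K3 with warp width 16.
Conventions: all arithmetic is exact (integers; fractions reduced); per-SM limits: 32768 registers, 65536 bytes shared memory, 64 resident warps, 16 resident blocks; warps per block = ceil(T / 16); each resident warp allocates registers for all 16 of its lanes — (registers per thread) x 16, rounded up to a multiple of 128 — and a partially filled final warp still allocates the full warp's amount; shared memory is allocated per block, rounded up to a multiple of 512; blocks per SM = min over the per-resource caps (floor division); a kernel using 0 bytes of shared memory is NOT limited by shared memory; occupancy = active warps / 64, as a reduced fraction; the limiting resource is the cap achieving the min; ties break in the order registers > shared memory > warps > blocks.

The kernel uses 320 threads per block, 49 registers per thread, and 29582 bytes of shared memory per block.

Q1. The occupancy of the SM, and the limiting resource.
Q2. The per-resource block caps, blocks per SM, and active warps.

Answer: occupancy 5/16, limited by registers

registers: 1 block
shared memory: 2 blocks
warps: 3 blocks
blocks: 16 blocks

Answer: 1 block, 20 active warps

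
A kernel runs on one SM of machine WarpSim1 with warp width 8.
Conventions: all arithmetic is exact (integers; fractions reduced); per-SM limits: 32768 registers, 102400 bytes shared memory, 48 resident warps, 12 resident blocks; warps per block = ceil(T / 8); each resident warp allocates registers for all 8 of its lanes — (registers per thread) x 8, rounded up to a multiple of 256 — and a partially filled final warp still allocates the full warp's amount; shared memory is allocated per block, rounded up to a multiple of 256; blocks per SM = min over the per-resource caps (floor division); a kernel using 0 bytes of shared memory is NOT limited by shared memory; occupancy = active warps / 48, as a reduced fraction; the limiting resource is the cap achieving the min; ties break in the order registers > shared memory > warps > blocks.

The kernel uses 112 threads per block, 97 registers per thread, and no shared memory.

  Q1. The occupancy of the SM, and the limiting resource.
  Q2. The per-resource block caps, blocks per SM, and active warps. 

Answer: occupancy 7/12, limited by registers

registers: 2 blocks
shared memory: no limit (kernel uses none)
warps: 3 blocks
blocks: 12 blocks

Answer: 2 blocks, 28 active warps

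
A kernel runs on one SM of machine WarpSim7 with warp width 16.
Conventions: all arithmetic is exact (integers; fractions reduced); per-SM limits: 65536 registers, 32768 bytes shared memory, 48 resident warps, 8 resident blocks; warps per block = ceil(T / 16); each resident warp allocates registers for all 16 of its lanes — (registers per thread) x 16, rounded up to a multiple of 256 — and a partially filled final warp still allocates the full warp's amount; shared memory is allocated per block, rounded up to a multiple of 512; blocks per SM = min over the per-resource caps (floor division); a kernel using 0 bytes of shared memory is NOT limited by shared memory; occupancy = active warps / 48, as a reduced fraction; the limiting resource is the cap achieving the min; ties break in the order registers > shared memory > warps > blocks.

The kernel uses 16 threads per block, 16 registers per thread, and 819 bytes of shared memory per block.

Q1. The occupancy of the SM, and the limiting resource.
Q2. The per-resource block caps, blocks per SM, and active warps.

Answer: occupancy 1/6, limited by blocks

registers: 256 blocks
shared memory: 32 blocks
warps: 48 blocks
blocks: 8 blocks

Answer: 8 blocks, 8 active warps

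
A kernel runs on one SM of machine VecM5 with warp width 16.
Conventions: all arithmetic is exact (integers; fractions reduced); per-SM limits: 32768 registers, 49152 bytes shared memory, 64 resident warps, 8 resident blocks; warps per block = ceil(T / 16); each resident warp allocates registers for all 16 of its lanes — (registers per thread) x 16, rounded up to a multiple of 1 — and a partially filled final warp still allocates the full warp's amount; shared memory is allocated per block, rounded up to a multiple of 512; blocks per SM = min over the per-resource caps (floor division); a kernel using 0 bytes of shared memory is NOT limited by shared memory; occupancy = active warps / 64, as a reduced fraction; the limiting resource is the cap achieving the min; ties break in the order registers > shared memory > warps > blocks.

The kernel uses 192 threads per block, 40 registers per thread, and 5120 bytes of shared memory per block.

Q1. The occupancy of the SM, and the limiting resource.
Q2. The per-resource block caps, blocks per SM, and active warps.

Answer: occupancy 3/4, limited by registers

registers: 4 blocks
shared memory: 9 blocks
warps: 5 blocks
blocks: 8 blocks

Answer: 4 blocks, 48 active warps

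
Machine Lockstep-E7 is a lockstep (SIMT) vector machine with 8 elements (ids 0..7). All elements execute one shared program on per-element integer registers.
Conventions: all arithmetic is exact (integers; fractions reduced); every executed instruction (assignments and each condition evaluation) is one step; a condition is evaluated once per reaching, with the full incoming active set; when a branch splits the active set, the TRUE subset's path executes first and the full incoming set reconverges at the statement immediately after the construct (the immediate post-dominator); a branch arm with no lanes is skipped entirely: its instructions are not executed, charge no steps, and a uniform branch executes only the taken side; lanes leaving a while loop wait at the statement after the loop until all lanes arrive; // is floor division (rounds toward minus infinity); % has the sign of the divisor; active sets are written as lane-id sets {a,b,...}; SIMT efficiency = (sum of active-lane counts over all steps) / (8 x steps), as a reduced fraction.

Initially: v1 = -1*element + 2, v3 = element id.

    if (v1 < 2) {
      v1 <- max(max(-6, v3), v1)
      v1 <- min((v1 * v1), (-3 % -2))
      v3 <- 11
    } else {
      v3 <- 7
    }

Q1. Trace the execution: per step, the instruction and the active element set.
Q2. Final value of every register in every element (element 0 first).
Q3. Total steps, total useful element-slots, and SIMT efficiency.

step 0: eval (v1 < 2)                {0,1,2,3,4,5,6,7}
step 1: v1 <- max(max(-6, v3), v1)   {1,2,3,4,5,6,7}
step 2: v1 <- min((v1 * v1), (-3 % -2)) {1,2,3,4,5,6,7}
step 3: v3 <- 11                     {1,2,3,4,5,6,7}
step 4: v3 <- 7                      {0}

Answer: 5 steps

v1: 2,-1,-1,-1,-1,-1,-1,-1
v3: 7,11,11,11,11,11,11,11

steps = 5; useful = 30; efficiency = 30/40 = 3/4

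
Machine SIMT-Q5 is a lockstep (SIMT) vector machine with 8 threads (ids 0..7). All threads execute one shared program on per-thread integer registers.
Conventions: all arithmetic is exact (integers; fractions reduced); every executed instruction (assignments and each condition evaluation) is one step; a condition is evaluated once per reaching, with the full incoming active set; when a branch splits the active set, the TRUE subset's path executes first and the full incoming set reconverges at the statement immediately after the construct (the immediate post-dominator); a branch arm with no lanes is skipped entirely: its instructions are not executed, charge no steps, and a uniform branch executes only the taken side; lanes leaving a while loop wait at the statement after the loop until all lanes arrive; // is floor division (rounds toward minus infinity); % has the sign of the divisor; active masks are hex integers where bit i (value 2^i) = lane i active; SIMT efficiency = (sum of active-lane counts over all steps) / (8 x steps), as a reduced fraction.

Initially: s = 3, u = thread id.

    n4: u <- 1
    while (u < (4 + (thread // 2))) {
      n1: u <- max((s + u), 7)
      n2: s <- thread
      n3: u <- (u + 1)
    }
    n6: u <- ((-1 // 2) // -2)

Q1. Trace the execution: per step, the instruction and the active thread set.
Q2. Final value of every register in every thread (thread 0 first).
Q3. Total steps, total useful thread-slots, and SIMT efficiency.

step 0: u <- 1                       0xff
step 1: eval (u < (4 + (thread // 2))) 0xff
step 2: u <- max((s + u), 7)         0xff
step 3: s <- thread                  0xff
step 4: u <- (u + 1)                 0xff
step 5: eval (u < (4 + (thread // 2))) 0xff
step 6: u <- ((-1 // 2) // -2)       0xff

Answer: 7 steps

s: 0,1,2,3,4,5,6,7
u: 0,0,0,0,0,0,0,0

steps = 7; useful = 56; efficiency = 56/56 = 1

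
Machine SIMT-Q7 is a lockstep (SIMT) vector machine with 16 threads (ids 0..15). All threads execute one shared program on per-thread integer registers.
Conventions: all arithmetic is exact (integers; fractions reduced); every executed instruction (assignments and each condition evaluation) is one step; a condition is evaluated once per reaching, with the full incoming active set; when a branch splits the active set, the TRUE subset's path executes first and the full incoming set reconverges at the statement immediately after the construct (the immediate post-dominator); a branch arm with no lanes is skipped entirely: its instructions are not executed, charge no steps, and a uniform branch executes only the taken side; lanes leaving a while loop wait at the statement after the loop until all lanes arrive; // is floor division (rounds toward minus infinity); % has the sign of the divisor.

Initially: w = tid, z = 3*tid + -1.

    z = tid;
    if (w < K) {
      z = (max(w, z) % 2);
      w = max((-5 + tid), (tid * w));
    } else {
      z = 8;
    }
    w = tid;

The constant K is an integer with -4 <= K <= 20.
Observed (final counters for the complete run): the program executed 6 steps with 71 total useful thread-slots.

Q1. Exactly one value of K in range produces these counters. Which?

Answer: K = 7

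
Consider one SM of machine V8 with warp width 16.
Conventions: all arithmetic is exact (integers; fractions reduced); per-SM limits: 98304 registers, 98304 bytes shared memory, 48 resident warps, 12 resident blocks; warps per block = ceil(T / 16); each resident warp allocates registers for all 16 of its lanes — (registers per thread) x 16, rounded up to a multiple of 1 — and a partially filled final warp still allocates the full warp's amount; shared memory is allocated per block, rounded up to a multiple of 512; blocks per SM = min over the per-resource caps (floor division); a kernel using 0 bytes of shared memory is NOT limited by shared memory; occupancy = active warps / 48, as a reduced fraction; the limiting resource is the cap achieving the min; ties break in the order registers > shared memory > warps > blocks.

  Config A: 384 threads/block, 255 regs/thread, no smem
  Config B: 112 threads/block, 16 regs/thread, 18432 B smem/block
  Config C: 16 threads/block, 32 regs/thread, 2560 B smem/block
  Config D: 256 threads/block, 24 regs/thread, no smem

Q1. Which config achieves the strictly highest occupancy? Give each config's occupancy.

occupancies: A 1/2, B 35/48, C 1/4, D 1

Answer: D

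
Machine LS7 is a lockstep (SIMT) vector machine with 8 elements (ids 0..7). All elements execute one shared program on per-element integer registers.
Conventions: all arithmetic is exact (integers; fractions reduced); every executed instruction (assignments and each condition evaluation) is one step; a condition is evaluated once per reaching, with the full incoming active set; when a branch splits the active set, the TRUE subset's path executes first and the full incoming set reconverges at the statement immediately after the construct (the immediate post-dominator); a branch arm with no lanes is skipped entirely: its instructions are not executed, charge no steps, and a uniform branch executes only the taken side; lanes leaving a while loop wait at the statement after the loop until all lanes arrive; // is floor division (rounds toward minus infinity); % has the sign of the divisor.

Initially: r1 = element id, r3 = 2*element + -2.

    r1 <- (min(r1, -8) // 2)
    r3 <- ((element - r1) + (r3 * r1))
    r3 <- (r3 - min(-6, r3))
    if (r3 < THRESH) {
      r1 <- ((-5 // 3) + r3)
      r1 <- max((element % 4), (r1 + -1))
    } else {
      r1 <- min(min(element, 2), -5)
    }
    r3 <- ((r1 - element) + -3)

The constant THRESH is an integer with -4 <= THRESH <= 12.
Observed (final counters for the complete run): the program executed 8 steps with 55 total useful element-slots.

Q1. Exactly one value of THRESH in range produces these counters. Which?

Answer: THRESH = 12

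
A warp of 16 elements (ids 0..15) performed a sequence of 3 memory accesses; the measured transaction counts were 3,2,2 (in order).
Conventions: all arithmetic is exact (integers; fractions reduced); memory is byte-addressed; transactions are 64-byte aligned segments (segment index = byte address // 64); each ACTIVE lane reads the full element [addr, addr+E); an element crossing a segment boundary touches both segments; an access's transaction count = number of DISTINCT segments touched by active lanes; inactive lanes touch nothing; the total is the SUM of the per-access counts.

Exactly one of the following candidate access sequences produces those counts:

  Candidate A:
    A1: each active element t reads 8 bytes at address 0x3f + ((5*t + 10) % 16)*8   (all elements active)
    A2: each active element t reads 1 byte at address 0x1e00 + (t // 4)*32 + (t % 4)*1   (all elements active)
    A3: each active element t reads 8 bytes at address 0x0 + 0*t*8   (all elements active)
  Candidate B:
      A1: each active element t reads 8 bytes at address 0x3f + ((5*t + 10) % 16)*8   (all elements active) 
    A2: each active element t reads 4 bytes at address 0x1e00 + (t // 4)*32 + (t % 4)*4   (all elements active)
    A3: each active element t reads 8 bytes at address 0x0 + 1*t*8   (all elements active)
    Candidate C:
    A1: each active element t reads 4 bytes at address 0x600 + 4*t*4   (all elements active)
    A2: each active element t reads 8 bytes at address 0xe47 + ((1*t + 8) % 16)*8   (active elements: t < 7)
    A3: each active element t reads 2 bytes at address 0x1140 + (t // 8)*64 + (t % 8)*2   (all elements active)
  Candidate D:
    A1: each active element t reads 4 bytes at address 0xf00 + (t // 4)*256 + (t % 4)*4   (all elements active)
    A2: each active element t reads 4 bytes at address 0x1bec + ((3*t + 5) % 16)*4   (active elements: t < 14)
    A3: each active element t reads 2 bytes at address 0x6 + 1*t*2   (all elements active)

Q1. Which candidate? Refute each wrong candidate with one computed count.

A: A3 gives 1 transaction, not 2
C: A1 gives 4 transactions, not 3
D: A1 gives 4 transactions, not 3
B: all counts match (3,2,2)

Answer: B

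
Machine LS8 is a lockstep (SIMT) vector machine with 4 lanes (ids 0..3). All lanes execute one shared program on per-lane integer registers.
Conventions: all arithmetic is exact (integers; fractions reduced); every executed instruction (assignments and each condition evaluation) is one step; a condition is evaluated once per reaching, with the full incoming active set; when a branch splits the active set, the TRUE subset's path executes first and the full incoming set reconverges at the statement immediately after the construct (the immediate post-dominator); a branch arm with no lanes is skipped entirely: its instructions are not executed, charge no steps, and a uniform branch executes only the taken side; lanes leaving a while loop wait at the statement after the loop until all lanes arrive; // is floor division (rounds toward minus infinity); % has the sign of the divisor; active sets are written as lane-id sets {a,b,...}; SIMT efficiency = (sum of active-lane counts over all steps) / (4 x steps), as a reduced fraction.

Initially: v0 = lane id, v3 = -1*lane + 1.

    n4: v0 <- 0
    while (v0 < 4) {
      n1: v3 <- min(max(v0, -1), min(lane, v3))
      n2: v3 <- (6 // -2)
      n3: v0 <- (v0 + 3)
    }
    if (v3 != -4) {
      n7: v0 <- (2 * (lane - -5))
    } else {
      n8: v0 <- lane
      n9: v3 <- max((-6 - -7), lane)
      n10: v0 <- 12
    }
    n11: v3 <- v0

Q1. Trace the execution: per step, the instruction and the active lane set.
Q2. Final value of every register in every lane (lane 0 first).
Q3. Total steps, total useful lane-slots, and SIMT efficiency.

step 0: v0 <- 0                      {0,1,2,3}
step 1: eval (v0 < 4)                {0,1,2,3}
step 2: v3 <- min(max(v0, -1), min(lane, v3)) {0,1,2,3}
step 3: v3 <- (6 // -2)              {0,1,2,3}
step 4: v0 <- (v0 + 3)               {0,1,2,3}
step 5: eval (v0 < 4)                {0,1,2,3}
step 6: v3 <- min(max(v0, -1), min(lane, v3)) {0,1,2,3}
step 7: v3 <- (6 // -2)              {0,1,2,3}
step 8: v0 <- (v0 + 3)               {0,1,2,3}
step 9: eval (v0 < 4)                {0,1,2,3}
step 10: eval (v3 != -4)              {0,1,2,3}
step 11: v0 <- (2 * (lane - -5))      {0,1,2,3}
step 12: v3 <- v0                     {0,1,2,3}

Answer: 13 steps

v0: 10,12,14,16
v3: 10,12,14,16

steps = 13; useful = 52; efficiency = 52/52 = 1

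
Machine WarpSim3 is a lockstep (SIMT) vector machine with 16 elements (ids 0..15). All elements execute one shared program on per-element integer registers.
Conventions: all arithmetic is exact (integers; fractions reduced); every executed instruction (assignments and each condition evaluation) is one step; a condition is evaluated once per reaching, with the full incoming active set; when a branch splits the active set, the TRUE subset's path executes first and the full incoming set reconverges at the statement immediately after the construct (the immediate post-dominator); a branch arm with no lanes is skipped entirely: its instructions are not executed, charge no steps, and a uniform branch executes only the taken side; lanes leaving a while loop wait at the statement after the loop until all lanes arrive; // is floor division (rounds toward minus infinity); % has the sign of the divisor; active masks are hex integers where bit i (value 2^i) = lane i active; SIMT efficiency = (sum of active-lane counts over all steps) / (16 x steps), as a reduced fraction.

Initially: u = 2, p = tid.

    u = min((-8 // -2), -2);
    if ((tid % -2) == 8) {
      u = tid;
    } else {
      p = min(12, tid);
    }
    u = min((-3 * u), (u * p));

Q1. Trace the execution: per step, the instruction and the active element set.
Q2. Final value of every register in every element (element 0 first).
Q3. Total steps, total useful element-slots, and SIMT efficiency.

step 0: u <- min((-8 // -2), -2)     0xffff
step 1: eval ((tid % -2) == 8)       0xffff
step 2: p <- min(12, tid)            0xffff
step 3: u <- min((-3 * u), (u * p))  0xffff

Answer: 4 steps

u: 0,-2,-4,-6,-8,-10,-12,-14,-16,-18,-20,-22,-24,-24,-24,-24
p: 0,1,2,3,4,5,6,7,8,9,10,11,12,12,12,12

steps = 4; useful = 64; efficiency = 64/64 = 1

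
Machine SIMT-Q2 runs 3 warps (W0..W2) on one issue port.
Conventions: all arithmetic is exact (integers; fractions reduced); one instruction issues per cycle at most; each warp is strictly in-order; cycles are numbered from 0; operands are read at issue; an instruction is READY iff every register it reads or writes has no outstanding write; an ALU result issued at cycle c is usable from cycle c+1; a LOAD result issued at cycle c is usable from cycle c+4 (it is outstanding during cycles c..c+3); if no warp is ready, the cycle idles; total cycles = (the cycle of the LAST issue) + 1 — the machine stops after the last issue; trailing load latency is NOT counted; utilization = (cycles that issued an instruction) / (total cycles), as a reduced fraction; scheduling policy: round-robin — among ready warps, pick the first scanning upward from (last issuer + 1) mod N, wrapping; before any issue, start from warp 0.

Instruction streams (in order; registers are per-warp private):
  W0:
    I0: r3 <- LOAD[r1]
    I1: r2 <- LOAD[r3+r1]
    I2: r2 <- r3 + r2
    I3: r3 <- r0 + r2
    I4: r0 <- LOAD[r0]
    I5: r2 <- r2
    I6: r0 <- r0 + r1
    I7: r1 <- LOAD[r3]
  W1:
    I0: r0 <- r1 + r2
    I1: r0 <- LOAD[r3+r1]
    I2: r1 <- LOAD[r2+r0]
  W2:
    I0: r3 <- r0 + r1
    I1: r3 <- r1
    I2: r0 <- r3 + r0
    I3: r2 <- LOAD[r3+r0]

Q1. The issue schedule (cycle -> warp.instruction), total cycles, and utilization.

cycle 0: W0.I0
cycle 1: W1.I0
cycle 2: W2.I0
cycle 3: W1.I1
cycle 4: W2.I1
cycle 5: W0.I1
cycle 6: W2.I2
cycle 7: W1.I2
cycle 8: W2.I3
cycle 9: W0.I2
cycle 10: W0.I3
cycle 11: W0.I4
cycle 12: W0.I5
cycle 13: idle
cycle 14: idle
cycle 15: W0.I6
cycle 16: W0.I7

Answer: 17 cycles, utilization 15/17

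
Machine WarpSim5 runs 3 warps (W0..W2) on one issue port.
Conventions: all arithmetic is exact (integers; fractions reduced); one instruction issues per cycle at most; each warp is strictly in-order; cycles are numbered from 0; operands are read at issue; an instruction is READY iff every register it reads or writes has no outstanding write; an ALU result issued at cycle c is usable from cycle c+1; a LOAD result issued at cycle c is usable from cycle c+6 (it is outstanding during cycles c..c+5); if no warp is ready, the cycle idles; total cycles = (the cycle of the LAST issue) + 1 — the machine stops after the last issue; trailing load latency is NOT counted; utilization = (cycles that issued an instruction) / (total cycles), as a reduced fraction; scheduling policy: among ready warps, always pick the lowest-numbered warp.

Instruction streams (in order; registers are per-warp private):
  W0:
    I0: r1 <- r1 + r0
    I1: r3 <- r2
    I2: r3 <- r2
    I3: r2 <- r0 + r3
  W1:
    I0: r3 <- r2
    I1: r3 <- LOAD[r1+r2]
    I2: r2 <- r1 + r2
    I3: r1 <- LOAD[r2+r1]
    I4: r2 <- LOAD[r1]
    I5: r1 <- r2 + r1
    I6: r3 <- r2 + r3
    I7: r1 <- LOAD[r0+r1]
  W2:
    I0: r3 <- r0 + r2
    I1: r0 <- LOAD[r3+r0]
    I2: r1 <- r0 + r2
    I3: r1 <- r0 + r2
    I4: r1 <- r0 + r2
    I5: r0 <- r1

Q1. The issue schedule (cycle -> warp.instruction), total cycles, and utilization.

cycle 0: W0.I0
cycle 1: W0.I1
cycle 2: W0.I2
cycle 3: W0.I3
cycle 4: W1.I0
cycle 5: W1.I1
cycle 6: W1.I2
cycle 7: W1.I3
cycle 8: W2.I0
cycle 9: W2.I1
cycle 10: idle
cycle 11: idle
cycle 12: idle
cycle 13: W1.I4
cycle 14: idle
cycle 15: W2.I2
cycle 16: W2.I3
cycle 17: W2.I4
cycle 18: W2.I5
cycle 19: W1.I5
cycle 20: W1.I6
cycle 21: W1.I7

Answer: 22 cycles, utilization 9/11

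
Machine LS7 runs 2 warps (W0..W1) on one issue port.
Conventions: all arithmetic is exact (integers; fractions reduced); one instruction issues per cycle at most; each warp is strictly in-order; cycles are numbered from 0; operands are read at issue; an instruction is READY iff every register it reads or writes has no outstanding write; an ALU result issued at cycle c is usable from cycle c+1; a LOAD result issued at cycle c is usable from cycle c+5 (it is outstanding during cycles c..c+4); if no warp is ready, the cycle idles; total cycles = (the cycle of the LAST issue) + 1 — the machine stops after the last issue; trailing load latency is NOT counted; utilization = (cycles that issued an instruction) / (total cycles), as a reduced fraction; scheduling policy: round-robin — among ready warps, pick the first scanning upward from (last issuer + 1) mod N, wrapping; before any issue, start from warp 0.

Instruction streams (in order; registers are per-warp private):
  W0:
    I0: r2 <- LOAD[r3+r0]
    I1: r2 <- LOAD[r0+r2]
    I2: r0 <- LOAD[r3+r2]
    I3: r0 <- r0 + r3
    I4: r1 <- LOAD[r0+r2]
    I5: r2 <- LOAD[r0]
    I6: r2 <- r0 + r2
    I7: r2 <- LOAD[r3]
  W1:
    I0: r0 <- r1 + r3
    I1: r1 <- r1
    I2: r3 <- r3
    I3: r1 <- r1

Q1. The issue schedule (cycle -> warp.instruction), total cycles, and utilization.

cycle 0: W0.I0
cycle 1: W1.I0
cycle 2: W1.I1
cycle 3: W1.I2
cycle 4: W1.I3
cycle 5: W0.I1
cycle 6: idle
cycle 7: idle
cycle 8: idle
cycle 9: idle
cycle 10: W0.I2
cycle 11: idle
cycle 12: idle
cycle 13: idle
cycle 14: idle
cycle 15: W0.I3
cycle 16: W0.I4
cycle 17: W0.I5
cycle 18: idle
cycle 19: idle
cycle 20: idle
cycle 21: idle
cycle 22: W0.I6
cycle 23: W0.I7

Answer: 24 cycles, utilization 1/2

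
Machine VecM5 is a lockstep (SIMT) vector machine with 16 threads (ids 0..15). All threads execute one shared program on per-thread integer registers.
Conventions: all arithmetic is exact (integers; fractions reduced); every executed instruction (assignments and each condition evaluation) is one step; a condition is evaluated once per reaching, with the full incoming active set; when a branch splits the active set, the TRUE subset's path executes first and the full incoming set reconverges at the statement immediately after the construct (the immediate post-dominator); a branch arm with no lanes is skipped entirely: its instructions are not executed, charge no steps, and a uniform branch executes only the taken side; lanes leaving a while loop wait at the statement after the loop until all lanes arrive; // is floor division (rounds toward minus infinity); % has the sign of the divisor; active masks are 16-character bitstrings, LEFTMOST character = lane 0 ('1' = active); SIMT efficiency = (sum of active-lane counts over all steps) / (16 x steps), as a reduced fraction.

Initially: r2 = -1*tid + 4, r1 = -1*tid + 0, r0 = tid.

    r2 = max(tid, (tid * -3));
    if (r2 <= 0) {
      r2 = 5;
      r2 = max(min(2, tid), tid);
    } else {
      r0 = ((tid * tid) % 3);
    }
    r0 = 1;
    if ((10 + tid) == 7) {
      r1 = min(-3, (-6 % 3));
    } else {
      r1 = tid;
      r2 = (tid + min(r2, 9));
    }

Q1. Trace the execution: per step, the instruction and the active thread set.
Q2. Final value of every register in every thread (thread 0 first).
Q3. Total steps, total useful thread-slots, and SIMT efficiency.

step 0: r2 <- max(tid, (tid * -3))   1111111111111111
step 1: eval (r2 <= 0)               1111111111111111
step 2: r2 <- 5                      1000000000000000
step 3: r2 <- max(min(2, tid), tid)  1000000000000000
step 4: r0 <- ((tid * tid) % 3)      0111111111111111
step 5: r0 <- 1                      1111111111111111
step 6: eval ((10 + tid) == 7)       1111111111111111
step 7: r1 <- tid                    1111111111111111
step 8: r2 <- (tid + min(r2, 9))     1111111111111111

Answer: 9 steps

r2: 0,2,4,6,8,10,12,14,16,18,19,20,21,22,23,24
r1: 0,1,2,3,4,5,6,7,8,9,10,11,12,13,14,15
r0: 1,1,1,1,1,1,1,1,1,1,1,1,1,1,1,1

steps = 9; useful = 113; efficiency = 113/144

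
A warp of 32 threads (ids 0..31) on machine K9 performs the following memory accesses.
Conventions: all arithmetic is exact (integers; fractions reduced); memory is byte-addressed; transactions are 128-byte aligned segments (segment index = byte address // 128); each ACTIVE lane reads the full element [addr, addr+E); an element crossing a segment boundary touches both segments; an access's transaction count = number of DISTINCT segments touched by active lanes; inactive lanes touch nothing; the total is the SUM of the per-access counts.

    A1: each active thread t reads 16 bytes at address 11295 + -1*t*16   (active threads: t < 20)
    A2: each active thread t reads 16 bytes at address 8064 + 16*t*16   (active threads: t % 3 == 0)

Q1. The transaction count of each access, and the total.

A1: 4 transactions
A2: 11 transactions

Answer: 4,11; total 15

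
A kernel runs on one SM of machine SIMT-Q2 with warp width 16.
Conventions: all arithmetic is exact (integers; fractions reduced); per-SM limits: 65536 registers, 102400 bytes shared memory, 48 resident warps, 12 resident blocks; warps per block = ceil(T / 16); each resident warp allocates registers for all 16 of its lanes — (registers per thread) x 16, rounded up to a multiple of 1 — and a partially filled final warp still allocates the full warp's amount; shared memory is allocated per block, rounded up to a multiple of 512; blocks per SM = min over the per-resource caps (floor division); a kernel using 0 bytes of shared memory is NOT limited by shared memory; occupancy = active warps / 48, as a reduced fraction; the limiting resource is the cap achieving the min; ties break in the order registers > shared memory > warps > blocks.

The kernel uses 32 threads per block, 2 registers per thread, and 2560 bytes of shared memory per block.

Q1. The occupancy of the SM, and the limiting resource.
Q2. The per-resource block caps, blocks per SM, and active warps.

Answer: occupancy 1/2, limited by blocks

registers: 1024 blocks
shared memory: 40 blocks
warps: 24 blocks
blocks: 12 blocks

Answer: 12 blocks, 24 active warps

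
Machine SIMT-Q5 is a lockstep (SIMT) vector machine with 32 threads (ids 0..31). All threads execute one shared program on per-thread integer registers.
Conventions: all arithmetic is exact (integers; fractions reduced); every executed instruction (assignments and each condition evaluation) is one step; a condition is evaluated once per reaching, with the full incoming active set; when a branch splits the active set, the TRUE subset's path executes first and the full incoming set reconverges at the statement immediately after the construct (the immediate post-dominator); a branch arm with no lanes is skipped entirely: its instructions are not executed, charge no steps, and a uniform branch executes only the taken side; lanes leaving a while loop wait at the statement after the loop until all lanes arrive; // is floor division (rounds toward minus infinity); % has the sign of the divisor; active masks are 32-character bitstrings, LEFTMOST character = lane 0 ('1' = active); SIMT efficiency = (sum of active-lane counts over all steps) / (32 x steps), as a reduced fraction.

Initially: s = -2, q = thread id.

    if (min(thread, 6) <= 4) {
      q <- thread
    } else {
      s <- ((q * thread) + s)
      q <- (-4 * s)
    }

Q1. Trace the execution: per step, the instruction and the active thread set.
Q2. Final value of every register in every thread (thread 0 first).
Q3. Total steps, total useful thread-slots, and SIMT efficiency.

step 0: eval (min(thread, 6) <= 4)   11111111111111111111111111111111
step 1: q <- thread                  11111000000000000000000000000000
step 2: s <- ((q * thread) + s)      00000111111111111111111111111111
step 3: q <- (-4 * s)                00000111111111111111111111111111

Answer: 4 steps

s: -2,-2,-2,-2,-2,23,34,47,62,79,98,119,142,167,194,223,254,287,322,359,398,439,482,527,574,623,674,727,782,839,898,959
q: 0,1,2,3,4,-92,-136,-188,-248,-316,-392,-476,-568,-668,-776,-892,-1016,-1148,-1288,-1436,-1592,-1756,-1928,-2108,-2296,-2492,-2696,-2908,-3128,-3356,-3592,-3836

steps = 4; useful = 91; efficiency = 91/128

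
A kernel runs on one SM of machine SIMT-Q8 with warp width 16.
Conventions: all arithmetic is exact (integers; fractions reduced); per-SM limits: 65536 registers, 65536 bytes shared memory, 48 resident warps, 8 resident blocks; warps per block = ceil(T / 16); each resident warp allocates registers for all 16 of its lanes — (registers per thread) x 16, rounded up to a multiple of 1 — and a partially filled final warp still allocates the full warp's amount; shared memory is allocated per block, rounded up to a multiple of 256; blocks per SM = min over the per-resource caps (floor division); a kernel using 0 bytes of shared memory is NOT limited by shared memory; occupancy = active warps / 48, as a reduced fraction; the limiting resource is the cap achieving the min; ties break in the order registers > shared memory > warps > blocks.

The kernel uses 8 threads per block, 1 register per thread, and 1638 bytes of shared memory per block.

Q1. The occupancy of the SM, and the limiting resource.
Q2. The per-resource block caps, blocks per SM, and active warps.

Answer: occupancy 1/6, limited by blocks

registers: 4096 blocks
shared memory: 36 blocks
warps: 48 blocks
blocks: 8 blocks

Answer: 8 blocks, 8 active warps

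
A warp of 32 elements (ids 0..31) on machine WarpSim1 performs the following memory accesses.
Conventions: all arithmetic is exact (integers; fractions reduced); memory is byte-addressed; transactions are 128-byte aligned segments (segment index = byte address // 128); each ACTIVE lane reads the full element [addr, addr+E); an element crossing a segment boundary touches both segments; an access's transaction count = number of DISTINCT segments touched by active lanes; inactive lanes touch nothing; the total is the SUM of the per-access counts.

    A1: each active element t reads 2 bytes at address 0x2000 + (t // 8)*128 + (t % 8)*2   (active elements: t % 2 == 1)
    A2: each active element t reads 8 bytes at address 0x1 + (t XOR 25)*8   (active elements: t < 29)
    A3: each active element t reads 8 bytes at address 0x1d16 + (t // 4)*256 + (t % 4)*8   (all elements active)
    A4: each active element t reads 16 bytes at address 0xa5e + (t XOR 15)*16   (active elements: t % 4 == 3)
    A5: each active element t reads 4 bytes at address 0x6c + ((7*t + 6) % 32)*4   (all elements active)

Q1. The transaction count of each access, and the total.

A1: 4 transactions
A2: 3 transactions
A3: 8 transactions
A4: 5 transactions
A5: 2 transactions

Answer: 4,3,8,5,2; total 22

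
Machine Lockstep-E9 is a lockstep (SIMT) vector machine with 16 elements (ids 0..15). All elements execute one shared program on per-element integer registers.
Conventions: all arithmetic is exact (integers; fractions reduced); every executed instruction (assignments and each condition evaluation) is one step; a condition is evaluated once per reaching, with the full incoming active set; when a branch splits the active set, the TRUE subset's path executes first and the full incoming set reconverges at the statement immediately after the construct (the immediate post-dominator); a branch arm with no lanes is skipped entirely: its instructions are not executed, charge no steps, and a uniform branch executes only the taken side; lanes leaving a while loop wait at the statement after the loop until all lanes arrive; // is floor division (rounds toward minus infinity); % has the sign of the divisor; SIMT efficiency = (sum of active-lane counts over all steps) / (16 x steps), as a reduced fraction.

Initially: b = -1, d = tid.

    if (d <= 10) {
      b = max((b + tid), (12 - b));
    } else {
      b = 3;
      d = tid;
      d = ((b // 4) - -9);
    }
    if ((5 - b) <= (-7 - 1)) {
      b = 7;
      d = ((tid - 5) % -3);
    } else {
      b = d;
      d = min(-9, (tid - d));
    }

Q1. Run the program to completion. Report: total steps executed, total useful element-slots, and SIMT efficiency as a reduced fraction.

Answer: 10 steps, 90 useful, 9/16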